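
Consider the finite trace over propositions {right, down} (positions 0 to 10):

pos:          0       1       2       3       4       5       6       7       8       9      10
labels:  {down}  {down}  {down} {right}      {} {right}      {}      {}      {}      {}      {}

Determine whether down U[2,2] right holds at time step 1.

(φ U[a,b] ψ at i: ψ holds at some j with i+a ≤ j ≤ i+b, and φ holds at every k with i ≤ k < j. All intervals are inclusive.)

Need some j in [3,3] with right, and down at every k in [1,j-1].
  j=3: right holds; down holds at every k in [1,2] → satisfied.

True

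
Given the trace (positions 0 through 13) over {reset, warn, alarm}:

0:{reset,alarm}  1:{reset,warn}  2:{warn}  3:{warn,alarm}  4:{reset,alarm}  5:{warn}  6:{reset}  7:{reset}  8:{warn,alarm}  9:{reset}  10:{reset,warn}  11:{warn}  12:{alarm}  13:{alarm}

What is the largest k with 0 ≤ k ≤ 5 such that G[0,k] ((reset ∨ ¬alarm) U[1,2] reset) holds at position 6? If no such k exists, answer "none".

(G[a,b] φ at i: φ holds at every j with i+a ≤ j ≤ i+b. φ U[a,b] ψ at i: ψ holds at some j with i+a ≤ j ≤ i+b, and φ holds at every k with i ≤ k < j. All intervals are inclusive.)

((reset ∨ ¬alarm) U[1,2] reset) must hold from j=6 onward; find where it first fails.
  j=6: holds
  j=7: fails
Holds on [6,6], so largest k = 0.

0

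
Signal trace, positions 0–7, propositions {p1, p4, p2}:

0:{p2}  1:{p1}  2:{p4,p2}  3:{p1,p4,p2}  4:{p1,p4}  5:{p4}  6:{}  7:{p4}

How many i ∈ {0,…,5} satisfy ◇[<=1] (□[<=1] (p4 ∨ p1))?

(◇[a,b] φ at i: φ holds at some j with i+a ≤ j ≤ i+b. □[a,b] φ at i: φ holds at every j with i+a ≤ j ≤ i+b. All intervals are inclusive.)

5

Evaluate at each i in [0,5]:
  i=0: ✓ (witness j=1)
  i=1: ✓ (witness j=1)
  i=2: ✓ (witness j=2)
  i=3: ✓ (witness j=3)
  i=4: ✓ (witness j=4)
  i=5: ✗ (none in [5,6])
Positions where it holds: {0, 1, 2, 3, 4} → 5.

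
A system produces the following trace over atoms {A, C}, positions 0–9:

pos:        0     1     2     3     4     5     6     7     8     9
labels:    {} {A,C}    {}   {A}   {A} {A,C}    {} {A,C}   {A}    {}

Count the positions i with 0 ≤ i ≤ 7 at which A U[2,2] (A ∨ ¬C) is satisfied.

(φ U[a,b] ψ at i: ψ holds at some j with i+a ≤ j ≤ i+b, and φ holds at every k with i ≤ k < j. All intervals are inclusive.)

Evaluate at each i in [0,7]:
  i=0: ✗ (lhs fails at k=0 before rhs at j=2)
  i=1: ✗ (lhs fails at k=2 before rhs at j=3)
  i=2: ✗ (lhs fails at k=2 before rhs at j=4)
  i=3: ✓ (rhs at j=5; lhs holds on [3,4])
  i=4: ✓ (rhs at j=6; lhs holds on [4,5])
  i=5: ✗ (lhs fails at k=6 before rhs at j=7)
  i=6: ✗ (lhs fails at k=6 before rhs at j=8)
  i=7: ✓ (rhs at j=9; lhs holds on [7,8])
Positions where it holds: {3, 4, 7} → 3.

3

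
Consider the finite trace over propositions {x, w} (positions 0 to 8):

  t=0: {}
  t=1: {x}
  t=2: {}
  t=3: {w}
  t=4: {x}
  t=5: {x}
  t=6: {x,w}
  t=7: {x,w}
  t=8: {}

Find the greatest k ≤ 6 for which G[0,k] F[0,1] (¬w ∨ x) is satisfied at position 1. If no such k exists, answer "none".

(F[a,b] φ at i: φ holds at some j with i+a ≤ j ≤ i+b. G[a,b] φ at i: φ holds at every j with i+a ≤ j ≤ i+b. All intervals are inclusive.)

F[0,1] (¬w ∨ x) must hold from j=1 onward; find where it first fails.
  j=1: holds
  j=2: holds
  j=3: holds
  j=4: holds
  j=5: holds
  j=6: holds
  j=7: holds
Holds through j=7; largest k = 6.

6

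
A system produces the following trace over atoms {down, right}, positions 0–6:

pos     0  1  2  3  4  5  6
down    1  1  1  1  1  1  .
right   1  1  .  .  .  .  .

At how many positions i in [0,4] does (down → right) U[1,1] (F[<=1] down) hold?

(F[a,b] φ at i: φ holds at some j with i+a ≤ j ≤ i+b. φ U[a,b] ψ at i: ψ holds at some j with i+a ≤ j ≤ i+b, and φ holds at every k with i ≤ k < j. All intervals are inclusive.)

Evaluate at each i in [0,4]:
  i=0: ✓ (rhs at j=1; lhs holds on [0,0])
  i=1: ✓ (rhs at j=2; lhs holds on [1,1])
  i=2: ✗ (lhs fails at k=2 before rhs at j=3)
  i=3: ✗ (lhs fails at k=3 before rhs at j=4)
  i=4: ✗ (lhs fails at k=4 before rhs at j=5)
Positions where it holds: {0, 1} → 2.

2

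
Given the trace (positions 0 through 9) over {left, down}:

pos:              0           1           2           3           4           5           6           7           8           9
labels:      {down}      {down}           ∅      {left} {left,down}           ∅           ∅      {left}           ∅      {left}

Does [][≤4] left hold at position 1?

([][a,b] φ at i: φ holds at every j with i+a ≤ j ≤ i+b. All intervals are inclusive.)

Check left at every j in [1,5]:
  j=1: false
  j=2: false
  j=3: true
  j=4: true
  j=5: false
Fails at j=1 → formula fails.

No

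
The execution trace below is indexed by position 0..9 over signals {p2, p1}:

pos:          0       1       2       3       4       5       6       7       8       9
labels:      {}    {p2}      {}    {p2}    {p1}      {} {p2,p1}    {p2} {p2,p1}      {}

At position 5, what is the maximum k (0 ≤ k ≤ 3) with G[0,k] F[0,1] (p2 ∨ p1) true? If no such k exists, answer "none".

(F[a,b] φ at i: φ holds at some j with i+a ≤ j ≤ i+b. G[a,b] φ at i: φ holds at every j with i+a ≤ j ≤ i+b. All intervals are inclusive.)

3

F[0,1] (p2 ∨ p1) must hold from j=5 onward; find where it first fails.
  j=5: holds
  j=6: holds
  j=7: holds
  j=8: holds
Holds through j=8; largest k = 3.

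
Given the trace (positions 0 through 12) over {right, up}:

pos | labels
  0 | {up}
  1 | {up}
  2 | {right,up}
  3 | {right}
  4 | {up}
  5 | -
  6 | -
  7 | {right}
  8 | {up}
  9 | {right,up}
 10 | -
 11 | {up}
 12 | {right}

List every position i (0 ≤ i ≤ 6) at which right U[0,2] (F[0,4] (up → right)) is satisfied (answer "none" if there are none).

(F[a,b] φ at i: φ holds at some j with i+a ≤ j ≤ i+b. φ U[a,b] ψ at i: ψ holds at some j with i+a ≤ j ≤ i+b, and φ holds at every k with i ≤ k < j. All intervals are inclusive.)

Evaluate at each i in [0,6]:
  i=0: ✓ (rhs at j=0)
  i=1: ✓ (rhs at j=1)
  i=2: ✓ (rhs at j=2)
  i=3: ✓ (rhs at j=3)
  i=4: ✓ (rhs at j=4)
  i=5: ✓ (rhs at j=5)
  i=6: ✓ (rhs at j=6)

0, 1, 2, 3, 4, 5, 6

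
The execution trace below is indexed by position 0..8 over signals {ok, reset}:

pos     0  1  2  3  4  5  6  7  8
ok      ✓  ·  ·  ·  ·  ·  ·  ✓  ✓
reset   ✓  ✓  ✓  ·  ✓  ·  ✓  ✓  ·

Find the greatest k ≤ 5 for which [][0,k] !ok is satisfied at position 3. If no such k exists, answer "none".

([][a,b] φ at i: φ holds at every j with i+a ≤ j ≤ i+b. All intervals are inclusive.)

3

!ok must hold from j=3 onward; find where it first fails.
  j=3: holds
  j=4: holds
  j=5: holds
  j=6: holds
  j=7: fails
Holds on [3,6], so largest k = 3.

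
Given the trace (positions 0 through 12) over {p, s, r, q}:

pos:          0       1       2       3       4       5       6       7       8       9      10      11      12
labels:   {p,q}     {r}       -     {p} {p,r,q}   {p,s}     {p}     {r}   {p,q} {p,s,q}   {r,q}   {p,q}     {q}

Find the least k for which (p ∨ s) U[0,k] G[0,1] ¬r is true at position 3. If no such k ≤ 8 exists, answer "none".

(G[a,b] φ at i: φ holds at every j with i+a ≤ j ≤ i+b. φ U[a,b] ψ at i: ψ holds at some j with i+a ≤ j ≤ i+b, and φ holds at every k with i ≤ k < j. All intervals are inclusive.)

Need earliest j ≥ 3 with G[0,1] ¬r, and (p ∨ s) at every k in [3,j-1].
  j=3: rhs fails.
  j=4: rhs fails.
  j=5: rhs holds; lhs holds on [3,4]. k = 2.

2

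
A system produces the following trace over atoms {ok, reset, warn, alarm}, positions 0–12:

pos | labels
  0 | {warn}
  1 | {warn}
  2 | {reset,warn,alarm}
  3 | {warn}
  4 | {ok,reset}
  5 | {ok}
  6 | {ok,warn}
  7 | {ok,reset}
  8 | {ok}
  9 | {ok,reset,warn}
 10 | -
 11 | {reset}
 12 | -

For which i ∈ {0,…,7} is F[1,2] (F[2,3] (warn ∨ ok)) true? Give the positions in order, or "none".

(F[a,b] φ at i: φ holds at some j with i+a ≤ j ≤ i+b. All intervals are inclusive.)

0, 1, 2, 3, 4, 5, 6

Evaluate at each i in [0,7]:
  i=0: ✓ (witness j=1)
  i=1: ✓ (witness j=2)
  i=2: ✓ (witness j=3)
  i=3: ✓ (witness j=4)
  i=4: ✓ (witness j=5)
  i=5: ✓ (witness j=6)
  i=6: ✓ (witness j=7)
  i=7: ✗ (none in [8,9])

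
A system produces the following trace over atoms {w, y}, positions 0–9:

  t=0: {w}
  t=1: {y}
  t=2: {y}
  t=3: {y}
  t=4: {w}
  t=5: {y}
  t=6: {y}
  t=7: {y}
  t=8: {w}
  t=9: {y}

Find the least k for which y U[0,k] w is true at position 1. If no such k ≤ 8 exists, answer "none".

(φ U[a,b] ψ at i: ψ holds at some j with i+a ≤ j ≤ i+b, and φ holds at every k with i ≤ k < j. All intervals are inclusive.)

3

Need earliest j ≥ 1 with w, and y at every k in [1,j-1].
  j=1: rhs fails.
  j=2: rhs fails.
  j=3: rhs fails.
  j=4: rhs holds; lhs holds on [1,3]. k = 3.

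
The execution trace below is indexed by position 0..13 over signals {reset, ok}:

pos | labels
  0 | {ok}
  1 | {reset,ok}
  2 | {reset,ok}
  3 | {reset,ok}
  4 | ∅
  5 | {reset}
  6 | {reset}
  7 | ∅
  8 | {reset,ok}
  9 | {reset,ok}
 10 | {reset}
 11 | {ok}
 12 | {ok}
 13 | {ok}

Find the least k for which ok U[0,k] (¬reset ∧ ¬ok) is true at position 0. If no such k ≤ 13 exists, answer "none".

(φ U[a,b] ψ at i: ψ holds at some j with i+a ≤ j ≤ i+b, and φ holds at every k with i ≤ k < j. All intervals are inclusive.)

Need earliest j ≥ 0 with (¬reset ∧ ¬ok), and ok at every k in [0,j-1].
  j=0: rhs fails.
  j=1: rhs fails.
  j=2: rhs fails.
  j=3: rhs fails.
  j=4: rhs holds; lhs holds on [0,3]. k = 4.

4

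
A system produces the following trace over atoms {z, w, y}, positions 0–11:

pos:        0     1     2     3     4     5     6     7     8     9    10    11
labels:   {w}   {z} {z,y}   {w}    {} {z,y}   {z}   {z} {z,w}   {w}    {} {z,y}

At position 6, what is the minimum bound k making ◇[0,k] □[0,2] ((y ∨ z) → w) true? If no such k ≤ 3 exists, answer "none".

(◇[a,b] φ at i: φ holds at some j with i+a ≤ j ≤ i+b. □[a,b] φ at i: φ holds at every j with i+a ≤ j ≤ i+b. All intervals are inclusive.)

Scan j = 6,7,… for □[0,2] ((y ∨ z) → w):
  j=6: fails
  j=7: fails
  j=8: holds
First hit at j=8, so smallest k = 8-6 = 2.

2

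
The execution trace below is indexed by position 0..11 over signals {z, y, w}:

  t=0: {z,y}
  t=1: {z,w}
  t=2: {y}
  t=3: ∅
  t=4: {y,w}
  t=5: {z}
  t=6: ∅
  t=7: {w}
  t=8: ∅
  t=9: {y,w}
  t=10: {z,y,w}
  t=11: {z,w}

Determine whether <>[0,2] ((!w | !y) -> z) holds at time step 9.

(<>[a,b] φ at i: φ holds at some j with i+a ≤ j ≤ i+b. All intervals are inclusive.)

Yes

Check ((!w | !y) -> z) at each j in [9,11]:
  j=9: true
  j=10: true
  j=11: true
Found at j=9 → formula holds.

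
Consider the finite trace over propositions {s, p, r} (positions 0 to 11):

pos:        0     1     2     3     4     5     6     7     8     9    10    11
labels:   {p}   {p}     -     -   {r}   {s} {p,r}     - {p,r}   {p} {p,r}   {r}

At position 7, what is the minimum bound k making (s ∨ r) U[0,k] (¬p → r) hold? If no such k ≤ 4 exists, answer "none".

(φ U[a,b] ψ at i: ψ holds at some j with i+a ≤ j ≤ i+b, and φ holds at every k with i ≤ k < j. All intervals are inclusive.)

Need earliest j ≥ 7 with (¬p → r), and (s ∨ r) at every k in [7,j-1].
  j=7: rhs fails.
  j=8: rhs holds but lhs fails at k=7.
  j=9: rhs holds but lhs fails at k=7.
  j=10: rhs holds but lhs fails at k=7.
  j=11: rhs holds but lhs fails at k=7.
No witness within the range → none.

none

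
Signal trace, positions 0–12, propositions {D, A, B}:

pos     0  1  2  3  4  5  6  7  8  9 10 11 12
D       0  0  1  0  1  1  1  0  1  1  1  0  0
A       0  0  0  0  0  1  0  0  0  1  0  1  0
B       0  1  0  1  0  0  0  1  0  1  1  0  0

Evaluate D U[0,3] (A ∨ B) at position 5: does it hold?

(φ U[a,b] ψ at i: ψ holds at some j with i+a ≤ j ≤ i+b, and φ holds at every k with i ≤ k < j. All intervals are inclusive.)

Need some j in [5,8] with (A ∨ B), and D at every k in [5,j-1].
  j=5: (A ∨ B) holds; no prefix to check → satisfied.

Yes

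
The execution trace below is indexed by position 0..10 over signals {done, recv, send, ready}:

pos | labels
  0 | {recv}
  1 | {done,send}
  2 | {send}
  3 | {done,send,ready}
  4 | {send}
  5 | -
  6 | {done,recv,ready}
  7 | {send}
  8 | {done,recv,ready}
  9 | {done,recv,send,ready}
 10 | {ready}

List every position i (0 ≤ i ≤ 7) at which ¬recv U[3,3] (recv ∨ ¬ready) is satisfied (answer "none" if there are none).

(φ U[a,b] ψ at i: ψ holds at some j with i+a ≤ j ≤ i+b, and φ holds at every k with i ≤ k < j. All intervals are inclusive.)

1, 2, 3

Evaluate at each i in [0,7]:
  i=0: ✗ (no rhs in [3,3])
  i=1: ✓ (rhs at j=4; lhs holds on [1,3])
  i=2: ✓ (rhs at j=5; lhs holds on [2,4])
  i=3: ✓ (rhs at j=6; lhs holds on [3,5])
  i=4: ✗ (lhs fails at k=6 before rhs at j=7)
  i=5: ✗ (lhs fails at k=6 before rhs at j=8)
  i=6: ✗ (lhs fails at k=6 before rhs at j=9)
  i=7: ✗ (no rhs in [10,10])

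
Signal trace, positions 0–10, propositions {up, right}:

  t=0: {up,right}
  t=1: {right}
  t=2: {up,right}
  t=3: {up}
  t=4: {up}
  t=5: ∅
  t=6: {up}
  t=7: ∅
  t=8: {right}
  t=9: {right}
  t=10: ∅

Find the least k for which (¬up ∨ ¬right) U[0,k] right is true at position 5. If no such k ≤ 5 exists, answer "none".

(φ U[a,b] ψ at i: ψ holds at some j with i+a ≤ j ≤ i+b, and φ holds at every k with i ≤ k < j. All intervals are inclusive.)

Need earliest j ≥ 5 with right, and (¬up ∨ ¬right) at every k in [5,j-1].
  j=5: rhs fails.
  j=6: rhs fails.
  j=7: rhs fails.
  j=8: rhs holds; lhs holds on [5,7]. k = 3.

3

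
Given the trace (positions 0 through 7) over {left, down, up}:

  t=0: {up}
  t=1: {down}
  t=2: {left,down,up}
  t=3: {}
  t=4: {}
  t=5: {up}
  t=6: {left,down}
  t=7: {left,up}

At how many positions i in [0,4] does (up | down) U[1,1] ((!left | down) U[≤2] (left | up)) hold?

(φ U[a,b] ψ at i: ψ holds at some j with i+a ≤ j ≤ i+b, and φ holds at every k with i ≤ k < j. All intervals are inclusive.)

Evaluate at each i in [0,4]:
  i=0: ✓ (rhs at j=1; lhs holds on [0,0])
  i=1: ✓ (rhs at j=2; lhs holds on [1,1])
  i=2: ✓ (rhs at j=3; lhs holds on [2,2])
  i=3: ✗ (lhs fails at k=3 before rhs at j=4)
  i=4: ✗ (lhs fails at k=4 before rhs at j=5)
Positions where it holds: {0, 1, 2} → 3.

3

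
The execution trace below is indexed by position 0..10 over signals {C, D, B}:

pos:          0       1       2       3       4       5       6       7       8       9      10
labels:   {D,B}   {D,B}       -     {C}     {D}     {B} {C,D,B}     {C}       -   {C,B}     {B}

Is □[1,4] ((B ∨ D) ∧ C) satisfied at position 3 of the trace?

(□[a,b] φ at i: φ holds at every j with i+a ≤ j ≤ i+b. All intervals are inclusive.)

Check ((B ∨ D) ∧ C) at every j in [4,7]:
  j=4: false
  j=5: false
  j=6: true
  j=7: false
Fails at j=4 → formula fails.

No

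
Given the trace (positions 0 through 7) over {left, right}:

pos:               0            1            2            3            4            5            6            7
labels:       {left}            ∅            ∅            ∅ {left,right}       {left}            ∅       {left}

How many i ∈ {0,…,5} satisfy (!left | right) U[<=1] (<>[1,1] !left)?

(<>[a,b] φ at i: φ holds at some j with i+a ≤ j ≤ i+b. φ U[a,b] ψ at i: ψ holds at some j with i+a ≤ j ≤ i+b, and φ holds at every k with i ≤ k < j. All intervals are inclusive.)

Evaluate at each i in [0,5]:
  i=0: ✓ (rhs at j=0)
  i=1: ✓ (rhs at j=1)
  i=2: ✓ (rhs at j=2)
  i=3: ✗ (no rhs in [3,4])
  i=4: ✓ (rhs at j=5; lhs holds on [4,4])
  i=5: ✓ (rhs at j=5)
Positions where it holds: {0, 1, 2, 4, 5} → 5.

5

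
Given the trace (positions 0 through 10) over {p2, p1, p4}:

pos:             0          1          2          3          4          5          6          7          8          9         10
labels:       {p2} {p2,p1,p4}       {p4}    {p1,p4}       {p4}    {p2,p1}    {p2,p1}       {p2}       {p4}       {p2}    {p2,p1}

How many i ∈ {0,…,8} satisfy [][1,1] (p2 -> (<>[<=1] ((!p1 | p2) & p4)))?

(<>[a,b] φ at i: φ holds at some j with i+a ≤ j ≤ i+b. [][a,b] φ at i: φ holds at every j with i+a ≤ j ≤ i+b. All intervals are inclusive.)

6

Evaluate at each i in [0,8]:
  i=0: ✓ (all of [1,1])
  i=1: ✓ (all of [2,2])
  i=2: ✓ (all of [3,3])
  i=3: ✓ (all of [4,4])
  i=4: ✗ (fails at j=5)
  i=5: ✗ (fails at j=6)
  i=6: ✓ (all of [7,7])
  i=7: ✓ (all of [8,8])
  i=8: ✗ (fails at j=9)
Positions where it holds: {0, 1, 2, 3, 6, 7} → 6.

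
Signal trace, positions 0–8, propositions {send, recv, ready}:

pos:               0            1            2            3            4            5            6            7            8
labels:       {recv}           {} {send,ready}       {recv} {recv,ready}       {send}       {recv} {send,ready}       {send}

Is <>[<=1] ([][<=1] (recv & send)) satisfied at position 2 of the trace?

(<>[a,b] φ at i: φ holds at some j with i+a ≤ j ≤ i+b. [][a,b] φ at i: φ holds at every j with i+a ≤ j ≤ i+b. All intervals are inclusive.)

Check [][<=1] (recv & send) at each j in [2,3]:
  j=2: fails at 2
  j=3: fails at 3
No position in the window satisfies it → formula fails.

False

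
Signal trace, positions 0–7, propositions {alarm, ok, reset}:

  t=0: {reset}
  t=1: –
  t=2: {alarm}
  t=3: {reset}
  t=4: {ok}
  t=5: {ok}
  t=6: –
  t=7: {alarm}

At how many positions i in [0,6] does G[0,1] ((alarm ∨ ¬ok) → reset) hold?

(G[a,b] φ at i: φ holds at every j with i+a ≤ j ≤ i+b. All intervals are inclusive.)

2

Evaluate at each i in [0,6]:
  i=0: ✗ (fails at j=1)
  i=1: ✗ (fails at j=1)
  i=2: ✗ (fails at j=2)
  i=3: ✓ (all of [3,4])
  i=4: ✓ (all of [4,5])
  i=5: ✗ (fails at j=6)
  i=6: ✗ (fails at j=6)
Positions where it holds: {3, 4} → 2.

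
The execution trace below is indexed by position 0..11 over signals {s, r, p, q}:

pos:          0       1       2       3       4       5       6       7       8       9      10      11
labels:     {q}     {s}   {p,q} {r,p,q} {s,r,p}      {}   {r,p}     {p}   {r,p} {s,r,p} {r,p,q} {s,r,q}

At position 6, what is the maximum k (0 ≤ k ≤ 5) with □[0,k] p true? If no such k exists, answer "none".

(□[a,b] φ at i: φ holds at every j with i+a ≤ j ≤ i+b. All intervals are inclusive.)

4

p must hold from j=6 onward; find where it first fails.
  j=6: holds
  j=7: holds
  j=8: holds
  j=9: holds
  j=10: holds
  j=11: fails
Holds on [6,10], so largest k = 4.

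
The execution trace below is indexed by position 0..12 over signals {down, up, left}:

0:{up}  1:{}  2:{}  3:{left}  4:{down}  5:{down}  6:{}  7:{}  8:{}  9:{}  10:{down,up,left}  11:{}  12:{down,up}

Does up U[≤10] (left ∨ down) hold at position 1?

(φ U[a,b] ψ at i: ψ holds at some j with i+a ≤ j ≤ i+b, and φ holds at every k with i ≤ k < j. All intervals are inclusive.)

No

Need some j in [1,11] with (left ∨ down), and up at every k in [1,j-1].
  j=1: (left ∨ down) false.
  j=2: (left ∨ down) false.
  j=3: (left ∨ down) holds, but up fails at k=1 → not this j.
  j=4: (left ∨ down) holds, but up fails at k=1 → not this j.
  j=5: (left ∨ down) holds, but up fails at k=1 → not this j.
  j=6: (left ∨ down) false.
  j=7: (left ∨ down) false.
  j=8: (left ∨ down) false.
  j=9: (left ∨ down) false.
  j=10: (left ∨ down) holds, but up fails at k=1 → not this j.
  j=11: (left ∨ down) false.
No j in the window works → until fails.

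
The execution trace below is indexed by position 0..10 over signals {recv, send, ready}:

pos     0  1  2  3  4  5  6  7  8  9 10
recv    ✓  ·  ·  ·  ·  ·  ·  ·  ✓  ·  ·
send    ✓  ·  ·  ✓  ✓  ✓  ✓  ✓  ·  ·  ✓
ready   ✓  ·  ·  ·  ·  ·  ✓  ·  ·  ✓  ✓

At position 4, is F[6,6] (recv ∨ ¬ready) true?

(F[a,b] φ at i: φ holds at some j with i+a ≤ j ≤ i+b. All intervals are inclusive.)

Check (recv ∨ ¬ready) at each j in [10,10]:
  j=10: false
No position in the window satisfies it → formula fails.

False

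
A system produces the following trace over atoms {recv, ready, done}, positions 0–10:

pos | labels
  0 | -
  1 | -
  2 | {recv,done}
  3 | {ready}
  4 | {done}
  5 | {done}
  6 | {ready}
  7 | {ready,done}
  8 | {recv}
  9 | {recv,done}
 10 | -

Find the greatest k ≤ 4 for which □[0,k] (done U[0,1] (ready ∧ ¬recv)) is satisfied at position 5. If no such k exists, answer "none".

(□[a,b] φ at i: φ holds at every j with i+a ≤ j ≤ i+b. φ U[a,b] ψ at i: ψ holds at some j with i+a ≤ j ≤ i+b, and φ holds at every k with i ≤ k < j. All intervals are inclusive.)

2

(done U[0,1] (ready ∧ ¬recv)) must hold from j=5 onward; find where it first fails.
  j=5: holds
  j=6: holds
  j=7: holds
  j=8: fails
Holds on [5,7], so largest k = 2.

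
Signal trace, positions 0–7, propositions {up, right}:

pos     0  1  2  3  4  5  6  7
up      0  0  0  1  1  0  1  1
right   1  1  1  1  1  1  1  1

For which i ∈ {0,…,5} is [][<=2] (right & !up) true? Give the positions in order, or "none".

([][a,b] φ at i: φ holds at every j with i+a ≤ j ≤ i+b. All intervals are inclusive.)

0

Evaluate at each i in [0,5]:
  i=0: ✓ (all of [0,2])
  i=1: ✗ (fails at j=3)
  i=2: ✗ (fails at j=3)
  i=3: ✗ (fails at j=3)
  i=4: ✗ (fails at j=4)
  i=5: ✗ (fails at j=6)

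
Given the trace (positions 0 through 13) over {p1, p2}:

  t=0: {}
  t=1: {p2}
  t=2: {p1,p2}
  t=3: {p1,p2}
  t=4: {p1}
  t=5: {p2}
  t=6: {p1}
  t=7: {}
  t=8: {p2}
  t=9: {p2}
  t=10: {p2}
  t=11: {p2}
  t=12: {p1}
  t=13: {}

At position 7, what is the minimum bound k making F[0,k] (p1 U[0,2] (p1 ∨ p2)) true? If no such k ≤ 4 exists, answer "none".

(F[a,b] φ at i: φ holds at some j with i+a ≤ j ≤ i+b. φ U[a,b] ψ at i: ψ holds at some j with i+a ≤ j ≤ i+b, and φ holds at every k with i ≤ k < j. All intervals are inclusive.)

1

Scan j = 7,8,… for (p1 U[0,2] (p1 ∨ p2)):
  j=7: fails
  j=8: holds
First hit at j=8, so smallest k = 8-7 = 1.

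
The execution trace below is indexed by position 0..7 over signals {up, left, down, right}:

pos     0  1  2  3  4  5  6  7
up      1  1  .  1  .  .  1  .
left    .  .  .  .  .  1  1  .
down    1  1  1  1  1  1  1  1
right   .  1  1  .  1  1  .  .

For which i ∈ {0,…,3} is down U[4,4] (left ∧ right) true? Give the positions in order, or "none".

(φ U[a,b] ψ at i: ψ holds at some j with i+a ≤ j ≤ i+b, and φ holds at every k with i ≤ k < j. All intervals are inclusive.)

1

Evaluate at each i in [0,3]:
  i=0: ✗ (no rhs in [4,4])
  i=1: ✓ (rhs at j=5; lhs holds on [1,4])
  i=2: ✗ (no rhs in [6,6])
  i=3: ✗ (no rhs in [7,7])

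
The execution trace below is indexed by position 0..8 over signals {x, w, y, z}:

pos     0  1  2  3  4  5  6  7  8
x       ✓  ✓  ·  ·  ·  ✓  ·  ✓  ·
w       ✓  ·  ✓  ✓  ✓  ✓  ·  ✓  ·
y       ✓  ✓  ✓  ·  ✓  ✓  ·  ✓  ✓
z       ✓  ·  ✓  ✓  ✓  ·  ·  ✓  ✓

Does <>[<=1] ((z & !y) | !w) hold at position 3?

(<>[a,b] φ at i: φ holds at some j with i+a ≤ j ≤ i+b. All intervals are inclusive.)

Holds

Check ((z & !y) | !w) at each j in [3,4]:
  j=3: true
  j=4: false
Found at j=3 → formula holds.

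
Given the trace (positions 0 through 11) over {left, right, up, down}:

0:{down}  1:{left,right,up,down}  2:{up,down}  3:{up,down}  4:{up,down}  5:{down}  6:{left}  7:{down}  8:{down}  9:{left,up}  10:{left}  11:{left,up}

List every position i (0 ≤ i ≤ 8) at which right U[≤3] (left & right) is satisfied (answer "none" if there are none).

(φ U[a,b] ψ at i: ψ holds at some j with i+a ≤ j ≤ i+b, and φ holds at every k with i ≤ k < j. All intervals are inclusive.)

Evaluate at each i in [0,8]:
  i=0: ✗ (lhs fails at k=0 before rhs at j=1)
  i=1: ✓ (rhs at j=1)
  i=2: ✗ (no rhs in [2,5])
  i=3: ✗ (no rhs in [3,6])
  i=4: ✗ (no rhs in [4,7])
  i=5: ✗ (no rhs in [5,8])
  i=6: ✗ (no rhs in [6,9])
  i=7: ✗ (no rhs in [7,10])
  i=8: ✗ (no rhs in [8,11])

1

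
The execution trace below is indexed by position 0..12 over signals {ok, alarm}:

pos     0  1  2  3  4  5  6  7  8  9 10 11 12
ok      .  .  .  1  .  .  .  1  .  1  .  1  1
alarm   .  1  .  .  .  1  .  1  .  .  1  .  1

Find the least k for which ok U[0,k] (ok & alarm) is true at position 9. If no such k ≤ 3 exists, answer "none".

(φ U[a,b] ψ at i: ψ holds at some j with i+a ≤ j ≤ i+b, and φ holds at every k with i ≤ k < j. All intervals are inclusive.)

Need earliest j ≥ 9 with (ok & alarm), and ok at every k in [9,j-1].
  j=9: rhs fails.
  j=10: rhs fails.
  j=11: rhs fails.
  j=12: rhs holds but lhs fails at k=10.
No witness within the range → none.

none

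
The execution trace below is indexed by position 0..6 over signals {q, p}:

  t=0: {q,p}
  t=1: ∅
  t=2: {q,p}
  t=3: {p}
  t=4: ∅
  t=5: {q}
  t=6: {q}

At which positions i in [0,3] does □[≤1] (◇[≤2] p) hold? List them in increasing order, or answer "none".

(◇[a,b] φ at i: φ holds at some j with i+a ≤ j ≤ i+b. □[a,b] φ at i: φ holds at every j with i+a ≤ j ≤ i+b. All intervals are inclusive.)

0, 1, 2

Evaluate at each i in [0,3]:
  i=0: ✓ (all of [0,1])
  i=1: ✓ (all of [1,2])
  i=2: ✓ (all of [2,3])
  i=3: ✗ (fails at j=4)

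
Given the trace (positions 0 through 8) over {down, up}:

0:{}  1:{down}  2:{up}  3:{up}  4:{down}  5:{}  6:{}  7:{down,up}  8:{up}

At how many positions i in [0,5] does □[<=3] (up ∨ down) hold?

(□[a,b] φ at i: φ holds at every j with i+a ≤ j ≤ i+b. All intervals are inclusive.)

Evaluate at each i in [0,5]:
  i=0: ✗ (fails at j=0)
  i=1: ✓ (all of [1,4])
  i=2: ✗ (fails at j=5)
  i=3: ✗ (fails at j=5)
  i=4: ✗ (fails at j=5)
  i=5: ✗ (fails at j=5)
Positions where it holds: {1} → 1.

1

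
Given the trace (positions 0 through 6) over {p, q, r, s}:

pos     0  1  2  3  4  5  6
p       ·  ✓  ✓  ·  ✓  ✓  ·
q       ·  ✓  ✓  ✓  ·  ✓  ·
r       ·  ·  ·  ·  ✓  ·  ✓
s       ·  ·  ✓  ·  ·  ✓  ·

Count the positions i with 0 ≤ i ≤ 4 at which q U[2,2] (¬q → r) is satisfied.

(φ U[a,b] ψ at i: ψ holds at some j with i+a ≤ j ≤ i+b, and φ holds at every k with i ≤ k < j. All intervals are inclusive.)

Evaluate at each i in [0,4]:
  i=0: ✗ (lhs fails at k=0 before rhs at j=2)
  i=1: ✓ (rhs at j=3; lhs holds on [1,2])
  i=2: ✓ (rhs at j=4; lhs holds on [2,3])
  i=3: ✗ (lhs fails at k=4 before rhs at j=5)
  i=4: ✗ (lhs fails at k=4 before rhs at j=6)
Positions where it holds: {1, 2} → 2.

2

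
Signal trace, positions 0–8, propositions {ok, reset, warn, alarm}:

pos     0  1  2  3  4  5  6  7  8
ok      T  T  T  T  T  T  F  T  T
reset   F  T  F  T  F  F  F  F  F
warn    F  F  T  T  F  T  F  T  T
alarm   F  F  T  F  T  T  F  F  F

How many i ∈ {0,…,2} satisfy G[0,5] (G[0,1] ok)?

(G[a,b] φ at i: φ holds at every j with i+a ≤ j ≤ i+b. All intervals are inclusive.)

Evaluate at each i in [0,2]:
  i=0: ✗ (fails at j=5)
  i=1: ✗ (fails at j=5)
  i=2: ✗ (fails at j=5)
Positions where it holds: {} → 0.

0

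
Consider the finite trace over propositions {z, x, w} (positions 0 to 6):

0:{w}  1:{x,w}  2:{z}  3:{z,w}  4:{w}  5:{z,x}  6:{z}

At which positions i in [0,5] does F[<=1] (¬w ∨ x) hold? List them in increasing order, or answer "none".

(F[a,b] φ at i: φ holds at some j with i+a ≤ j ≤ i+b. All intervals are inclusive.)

0, 1, 2, 4, 5

Evaluate at each i in [0,5]:
  i=0: ✓ (witness j=1)
  i=1: ✓ (witness j=1)
  i=2: ✓ (witness j=2)
  i=3: ✗ (none in [3,4])
  i=4: ✓ (witness j=5)
  i=5: ✓ (witness j=5)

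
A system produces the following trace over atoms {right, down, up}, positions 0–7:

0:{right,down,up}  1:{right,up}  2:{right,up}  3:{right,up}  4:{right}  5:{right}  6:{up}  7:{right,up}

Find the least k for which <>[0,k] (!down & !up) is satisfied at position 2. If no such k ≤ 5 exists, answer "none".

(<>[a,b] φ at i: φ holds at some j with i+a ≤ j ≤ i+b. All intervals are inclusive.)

Scan j = 2,3,… for (!down & !up):
  j=2: fails
  j=3: fails
  j=4: holds
First hit at j=4, so smallest k = 4-2 = 2.

2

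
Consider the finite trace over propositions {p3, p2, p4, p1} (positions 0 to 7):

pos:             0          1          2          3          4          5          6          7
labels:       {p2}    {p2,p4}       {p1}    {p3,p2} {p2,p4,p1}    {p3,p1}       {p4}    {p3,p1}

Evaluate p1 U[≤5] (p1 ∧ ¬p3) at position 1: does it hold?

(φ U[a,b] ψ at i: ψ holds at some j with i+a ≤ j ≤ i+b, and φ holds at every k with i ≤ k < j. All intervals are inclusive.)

False

Need some j in [1,6] with (p1 ∧ ¬p3), and p1 at every k in [1,j-1].
  j=1: (p1 ∧ ¬p3) false.
  j=2: (p1 ∧ ¬p3) holds, but p1 fails at k=1 → not this j.
  j=3: (p1 ∧ ¬p3) false.
  j=4: (p1 ∧ ¬p3) holds, but p1 fails at k=1 → not this j.
  j=5: (p1 ∧ ¬p3) false.
  j=6: (p1 ∧ ¬p3) false.
No j in the window works → until fails.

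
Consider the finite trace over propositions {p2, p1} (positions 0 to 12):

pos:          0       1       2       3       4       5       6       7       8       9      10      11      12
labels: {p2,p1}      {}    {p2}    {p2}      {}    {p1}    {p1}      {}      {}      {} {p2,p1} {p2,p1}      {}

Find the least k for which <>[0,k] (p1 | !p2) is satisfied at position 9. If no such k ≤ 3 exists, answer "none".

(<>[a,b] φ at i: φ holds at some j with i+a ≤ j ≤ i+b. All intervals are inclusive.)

0

Scan j = 9,10,… for (p1 | !p2):
  j=9: holds
First hit at j=9, so smallest k = 9-9 = 0.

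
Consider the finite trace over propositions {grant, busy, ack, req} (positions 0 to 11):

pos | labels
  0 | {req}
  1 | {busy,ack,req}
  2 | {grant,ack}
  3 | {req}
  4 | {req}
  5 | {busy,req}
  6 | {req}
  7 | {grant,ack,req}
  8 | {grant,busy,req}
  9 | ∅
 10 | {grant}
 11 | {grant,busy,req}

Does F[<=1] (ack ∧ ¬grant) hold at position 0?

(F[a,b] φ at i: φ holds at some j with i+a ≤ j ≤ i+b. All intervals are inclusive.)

Check (ack ∧ ¬grant) at each j in [0,1]:
  j=0: false
  j=1: true
Found at j=1 → formula holds.

Holds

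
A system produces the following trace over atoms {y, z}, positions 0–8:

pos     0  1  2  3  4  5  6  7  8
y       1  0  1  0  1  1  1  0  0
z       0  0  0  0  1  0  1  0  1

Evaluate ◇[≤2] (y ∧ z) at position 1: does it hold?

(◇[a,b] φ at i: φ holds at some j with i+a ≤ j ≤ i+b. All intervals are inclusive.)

Check (y ∧ z) at each j in [1,3]:
  j=1: false
  j=2: false
  j=3: false
No position in the window satisfies it → formula fails.

False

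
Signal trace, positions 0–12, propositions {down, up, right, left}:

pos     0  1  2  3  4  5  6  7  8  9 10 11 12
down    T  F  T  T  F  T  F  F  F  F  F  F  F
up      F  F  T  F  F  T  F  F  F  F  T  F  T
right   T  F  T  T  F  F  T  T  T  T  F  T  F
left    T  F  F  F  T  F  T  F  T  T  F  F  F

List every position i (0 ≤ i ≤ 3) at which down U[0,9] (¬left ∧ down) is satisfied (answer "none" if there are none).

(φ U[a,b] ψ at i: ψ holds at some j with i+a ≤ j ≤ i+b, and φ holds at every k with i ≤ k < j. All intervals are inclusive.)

Evaluate at each i in [0,3]:
  i=0: ✗ (lhs fails at k=1 before rhs at j=2)
  i=1: ✗ (lhs fails at k=1 before rhs at j=2)
  i=2: ✓ (rhs at j=2)
  i=3: ✓ (rhs at j=3)

2, 3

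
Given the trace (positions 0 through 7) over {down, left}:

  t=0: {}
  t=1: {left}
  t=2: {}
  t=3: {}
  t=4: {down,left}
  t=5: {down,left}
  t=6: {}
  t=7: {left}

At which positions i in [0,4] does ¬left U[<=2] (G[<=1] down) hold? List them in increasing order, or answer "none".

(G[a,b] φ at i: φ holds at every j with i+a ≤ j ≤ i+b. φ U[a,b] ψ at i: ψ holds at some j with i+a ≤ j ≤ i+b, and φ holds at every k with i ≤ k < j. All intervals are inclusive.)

2, 3, 4

Evaluate at each i in [0,4]:
  i=0: ✗ (no rhs in [0,2])
  i=1: ✗ (no rhs in [1,3])
  i=2: ✓ (rhs at j=4; lhs holds on [2,3])
  i=3: ✓ (rhs at j=4; lhs holds on [3,3])
  i=4: ✓ (rhs at j=4)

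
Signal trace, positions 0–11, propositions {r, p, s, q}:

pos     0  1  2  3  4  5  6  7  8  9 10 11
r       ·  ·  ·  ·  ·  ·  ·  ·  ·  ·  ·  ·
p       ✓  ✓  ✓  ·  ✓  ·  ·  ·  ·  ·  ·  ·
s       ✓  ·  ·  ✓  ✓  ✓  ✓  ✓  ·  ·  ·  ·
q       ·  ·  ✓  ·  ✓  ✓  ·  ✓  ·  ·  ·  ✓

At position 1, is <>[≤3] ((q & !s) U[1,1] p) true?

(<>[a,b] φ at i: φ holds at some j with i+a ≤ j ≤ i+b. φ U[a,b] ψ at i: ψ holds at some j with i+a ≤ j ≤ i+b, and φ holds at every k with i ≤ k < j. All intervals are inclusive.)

False

Check ((q & !s) U[1,1] p) at each j in [1,4]:
  j=1: fails
  j=2: fails
  j=3: fails
  j=4: fails
No position in the window satisfies it → formula fails.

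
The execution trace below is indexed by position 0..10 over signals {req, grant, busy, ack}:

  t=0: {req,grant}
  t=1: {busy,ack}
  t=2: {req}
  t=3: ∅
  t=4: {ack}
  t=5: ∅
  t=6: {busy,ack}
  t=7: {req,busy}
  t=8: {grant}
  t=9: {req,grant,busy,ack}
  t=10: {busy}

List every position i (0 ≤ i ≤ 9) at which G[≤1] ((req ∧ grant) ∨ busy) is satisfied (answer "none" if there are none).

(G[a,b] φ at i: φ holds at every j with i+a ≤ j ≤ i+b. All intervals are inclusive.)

0, 6, 9

Evaluate at each i in [0,9]:
  i=0: ✓ (all of [0,1])
  i=1: ✗ (fails at j=2)
  i=2: ✗ (fails at j=2)
  i=3: ✗ (fails at j=3)
  i=4: ✗ (fails at j=4)
  i=5: ✗ (fails at j=5)
  i=6: ✓ (all of [6,7])
  i=7: ✗ (fails at j=8)
  i=8: ✗ (fails at j=8)
  i=9: ✓ (all of [9,10])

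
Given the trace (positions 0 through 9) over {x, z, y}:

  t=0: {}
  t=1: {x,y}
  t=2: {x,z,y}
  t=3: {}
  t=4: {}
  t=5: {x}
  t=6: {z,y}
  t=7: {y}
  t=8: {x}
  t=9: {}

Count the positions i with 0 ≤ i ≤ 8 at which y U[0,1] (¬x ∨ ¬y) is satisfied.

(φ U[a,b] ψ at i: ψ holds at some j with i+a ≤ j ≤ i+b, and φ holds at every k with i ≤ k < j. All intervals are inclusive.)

Evaluate at each i in [0,8]:
  i=0: ✓ (rhs at j=0)
  i=1: ✗ (no rhs in [1,2])
  i=2: ✓ (rhs at j=3; lhs holds on [2,2])
  i=3: ✓ (rhs at j=3)
  i=4: ✓ (rhs at j=4)
  i=5: ✓ (rhs at j=5)
  i=6: ✓ (rhs at j=6)
  i=7: ✓ (rhs at j=7)
  i=8: ✓ (rhs at j=8)
Positions where it holds: {0, 2, 3, 4, 5, 6, 7, 8} → 8.

8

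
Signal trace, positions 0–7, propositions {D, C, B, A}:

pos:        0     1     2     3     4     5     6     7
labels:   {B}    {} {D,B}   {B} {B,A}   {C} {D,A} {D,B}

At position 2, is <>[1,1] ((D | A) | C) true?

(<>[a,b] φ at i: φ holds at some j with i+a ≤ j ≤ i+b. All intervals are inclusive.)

No

Check ((D | A) | C) at each j in [3,3]:
  j=3: false
No position in the window satisfies it → formula fails.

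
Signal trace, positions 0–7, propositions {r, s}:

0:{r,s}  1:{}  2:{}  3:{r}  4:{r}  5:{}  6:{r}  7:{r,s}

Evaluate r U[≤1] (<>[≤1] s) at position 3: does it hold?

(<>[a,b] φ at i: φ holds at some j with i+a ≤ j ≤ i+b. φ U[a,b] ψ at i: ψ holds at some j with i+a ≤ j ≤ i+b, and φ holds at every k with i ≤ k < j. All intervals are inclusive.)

Need some j in [3,4] with <>[≤1] s, and r at every k in [3,j-1].
  j=3: <>[≤1] s — fails (none in [3,4]).
  j=4: <>[≤1] s — fails (none in [4,5]).
No j in the window works → until fails.

No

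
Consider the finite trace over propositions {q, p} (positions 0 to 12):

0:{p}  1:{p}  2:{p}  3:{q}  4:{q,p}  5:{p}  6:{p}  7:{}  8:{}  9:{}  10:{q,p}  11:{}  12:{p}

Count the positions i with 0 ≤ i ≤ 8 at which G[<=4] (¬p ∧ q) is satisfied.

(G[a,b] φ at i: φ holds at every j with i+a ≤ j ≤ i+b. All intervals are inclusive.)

0

Evaluate at each i in [0,8]:
  i=0: ✗ (fails at j=0)
  i=1: ✗ (fails at j=1)
  i=2: ✗ (fails at j=2)
  i=3: ✗ (fails at j=4)
  i=4: ✗ (fails at j=4)
  i=5: ✗ (fails at j=5)
  i=6: ✗ (fails at j=6)
  i=7: ✗ (fails at j=7)
  i=8: ✗ (fails at j=8)
Positions where it holds: {} → 0.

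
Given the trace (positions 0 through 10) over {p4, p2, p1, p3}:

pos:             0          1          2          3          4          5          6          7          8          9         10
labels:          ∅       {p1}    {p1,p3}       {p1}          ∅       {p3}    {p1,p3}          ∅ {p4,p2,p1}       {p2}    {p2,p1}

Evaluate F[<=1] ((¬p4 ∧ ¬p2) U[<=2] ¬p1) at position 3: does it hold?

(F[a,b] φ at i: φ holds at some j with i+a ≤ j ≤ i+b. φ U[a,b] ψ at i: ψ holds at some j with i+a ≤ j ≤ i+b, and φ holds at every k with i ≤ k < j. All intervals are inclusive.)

Check ((¬p4 ∧ ¬p2) U[<=2] ¬p1) at each j in [3,4]:
  j=3: holds
  j=4: holds
Found at j=3 → formula holds.

Holds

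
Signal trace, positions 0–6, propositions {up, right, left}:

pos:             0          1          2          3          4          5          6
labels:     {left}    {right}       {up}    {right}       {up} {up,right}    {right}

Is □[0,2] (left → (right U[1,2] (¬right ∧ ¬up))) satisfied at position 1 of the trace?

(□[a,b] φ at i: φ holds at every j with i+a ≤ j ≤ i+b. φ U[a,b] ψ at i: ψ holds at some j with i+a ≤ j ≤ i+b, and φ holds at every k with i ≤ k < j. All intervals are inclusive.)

Check (left → (right U[1,2] (¬right ∧ ¬up))) at every j in [1,3]:
  j=1: antecedent false → ✓
  j=2: antecedent false → ✓
  j=3: antecedent false → ✓
All positions satisfy it → formula holds.

True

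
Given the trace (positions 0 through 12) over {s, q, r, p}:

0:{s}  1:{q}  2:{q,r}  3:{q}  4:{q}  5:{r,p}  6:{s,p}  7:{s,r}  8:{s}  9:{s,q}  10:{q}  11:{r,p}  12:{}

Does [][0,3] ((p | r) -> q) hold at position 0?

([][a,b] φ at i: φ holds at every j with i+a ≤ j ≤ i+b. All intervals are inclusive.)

Check ((p | r) -> q) at every j in [0,3]:
  j=0: antecedent false → ✓
  j=1: antecedent false → ✓
  j=2: antecedent true; consequent true → ✓
  j=3: antecedent false → ✓
All positions satisfy it → formula holds.

Yes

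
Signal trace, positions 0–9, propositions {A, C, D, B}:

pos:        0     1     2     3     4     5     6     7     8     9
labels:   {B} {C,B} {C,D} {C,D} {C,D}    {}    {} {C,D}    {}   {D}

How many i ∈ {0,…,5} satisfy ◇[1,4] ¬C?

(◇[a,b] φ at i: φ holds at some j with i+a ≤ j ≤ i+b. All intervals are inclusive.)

Evaluate at each i in [0,5]:
  i=0: ✗ (none in [1,4])
  i=1: ✓ (witness j=5)
  i=2: ✓ (witness j=5)
  i=3: ✓ (witness j=5)
  i=4: ✓ (witness j=5)
  i=5: ✓ (witness j=6)
Positions where it holds: {1, 2, 3, 4, 5} → 5.

5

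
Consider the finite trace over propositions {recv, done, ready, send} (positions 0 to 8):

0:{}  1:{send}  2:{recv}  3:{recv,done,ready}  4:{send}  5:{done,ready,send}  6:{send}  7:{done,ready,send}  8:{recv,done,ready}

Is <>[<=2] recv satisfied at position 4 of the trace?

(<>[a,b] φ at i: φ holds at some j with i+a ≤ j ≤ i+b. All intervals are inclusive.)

Check recv at each j in [4,6]:
  j=4: false
  j=5: false
  j=6: false
No position in the window satisfies it → formula fails.

False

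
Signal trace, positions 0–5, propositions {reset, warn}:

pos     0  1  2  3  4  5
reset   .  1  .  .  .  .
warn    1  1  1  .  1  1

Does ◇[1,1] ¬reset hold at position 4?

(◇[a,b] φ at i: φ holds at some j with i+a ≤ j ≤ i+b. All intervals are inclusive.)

Check ¬reset at each j in [5,5]:
  j=5: true
Found at j=5 → formula holds.

True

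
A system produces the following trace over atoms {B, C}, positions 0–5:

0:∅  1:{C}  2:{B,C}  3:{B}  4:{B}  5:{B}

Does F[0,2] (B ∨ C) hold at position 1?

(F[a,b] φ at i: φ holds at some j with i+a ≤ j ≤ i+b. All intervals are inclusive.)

Check (B ∨ C) at each j in [1,3]:
  j=1: true
  j=2: true
  j=3: true
Found at j=1 → formula holds.

Holds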